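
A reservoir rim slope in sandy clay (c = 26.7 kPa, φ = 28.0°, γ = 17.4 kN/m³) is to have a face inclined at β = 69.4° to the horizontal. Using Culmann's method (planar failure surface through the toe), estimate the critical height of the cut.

Culmann's analysis gives the critical failure plane at α_cr = (β + φ)/2 = (69.4 + 28.0)/2 = 48.7°, and the critical height
H_c = (4c/γ) · sinβ cosφ / [1 − cos(β − φ)]
    = (4·26.7/17.4) · sin69.4°·cos28.0° / [1 − cos(41.4°)]
    = 6.138 · 0.9361·0.8829 / [1 − 0.7501]
    = 6.138 · 0.8265 / 0.2499
    = 20.30 m

H_c = 20.30 m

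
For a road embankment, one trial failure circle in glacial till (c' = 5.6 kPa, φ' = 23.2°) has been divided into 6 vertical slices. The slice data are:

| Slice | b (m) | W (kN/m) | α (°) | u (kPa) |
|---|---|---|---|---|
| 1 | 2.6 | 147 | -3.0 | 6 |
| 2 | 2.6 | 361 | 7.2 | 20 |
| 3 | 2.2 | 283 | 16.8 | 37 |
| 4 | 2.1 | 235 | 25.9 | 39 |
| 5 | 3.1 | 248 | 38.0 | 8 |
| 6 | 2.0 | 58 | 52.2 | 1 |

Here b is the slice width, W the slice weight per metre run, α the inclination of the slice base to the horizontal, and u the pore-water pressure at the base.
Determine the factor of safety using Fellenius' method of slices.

FS = 1.18

Ordinary method of slices: FS = Σ[c'·Δl_i + (W_i cosα_i − u_i·Δl_i)·tanφ'] / Σ W_i sinα_i, with Δl_i = b_i / cosα_i.
Slice 1: Δl = 2.6/cos(-3.0°) = 2.604 m; N'_1 = 147·cos(-3.0°) − 6·2.604 = 131.2; c'Δl = 14.58; W sinα = -7.7
Slice 2: Δl = 2.6/cos7.2° = 2.621 m; N'_2 = 361·cos7.2° − 20·2.621 = 305.7; c'Δl = 14.68; W sinα = 45.2
Slice 3: Δl = 2.2/cos16.8° = 2.298 m; N'_3 = 283·cos16.8° − 37·2.298 = 185.9; c'Δl = 12.87; W sinα = 81.8
Slice 4: Δl = 2.1/cos25.9° = 2.334 m; N'_4 = 235·cos25.9° − 39·2.334 = 120.4; c'Δl = 13.07; W sinα = 102.6
Slice 5: Δl = 3.1/cos38.0° = 3.934 m; N'_5 = 248·cos38.0° − 8·3.934 = 164.0; c'Δl = 22.03; W sinα = 152.7
Slice 6: Δl = 2.0/cos52.2° = 3.263 m; N'_6 = 58·cos52.2° − 1·3.263 = 32.3; c'Δl = 18.27; W sinα = 45.8
Σc'Δl = 95.5 kN/m; ΣN' = 939.4 kN/m; ΣW sinα = 420.5 kN/m
Resisting = 95.5 + 939.4·tan23.2° = 95.5 + 402.6 = 498.1 kN/m
FS = 498.1 / 420.5 = 1.185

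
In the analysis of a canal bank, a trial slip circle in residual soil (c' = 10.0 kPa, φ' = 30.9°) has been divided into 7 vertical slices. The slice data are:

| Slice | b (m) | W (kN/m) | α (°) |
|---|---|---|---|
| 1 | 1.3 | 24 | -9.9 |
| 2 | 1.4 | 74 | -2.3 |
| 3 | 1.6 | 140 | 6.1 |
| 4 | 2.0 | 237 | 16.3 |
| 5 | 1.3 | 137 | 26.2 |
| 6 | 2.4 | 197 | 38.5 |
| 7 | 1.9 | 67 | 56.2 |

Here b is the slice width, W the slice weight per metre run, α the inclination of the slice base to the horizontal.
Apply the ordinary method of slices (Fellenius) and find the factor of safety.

FS = 1.95

Ordinary method of slices: FS = Σ[c'·Δl_i + (W_i cosα_i)·tanφ'] / Σ W_i sinα_i, with Δl_i = b_i / cosα_i.
Slice 1: Δl = 1.3/cos(-9.9°) = 1.320 m; N'_1 = 24·cos(-9.9°) = 23.6; c'Δl = 13.20; W sinα = -4.1
Slice 2: Δl = 1.4/cos(-2.3°) = 1.401 m; N'_2 = 74·cos(-2.3°) = 73.9; c'Δl = 14.01; W sinα = -3.0
Slice 3: Δl = 1.6/cos6.1° = 1.609 m; N'_3 = 140·cos6.1° = 139.2; c'Δl = 16.09; W sinα = 14.9
Slice 4: Δl = 2.0/cos16.3° = 2.084 m; N'_4 = 237·cos16.3° = 227.5; c'Δl = 20.84; W sinα = 66.5
Slice 5: Δl = 1.3/cos26.2° = 1.449 m; N'_5 = 137·cos26.2° = 122.9; c'Δl = 14.49; W sinα = 60.5
Slice 6: Δl = 2.4/cos38.5° = 3.067 m; N'_6 = 197·cos38.5° = 154.2; c'Δl = 30.67; W sinα = 122.6
Slice 7: Δl = 1.9/cos56.2° = 3.415 m; N'_7 = 67·cos56.2° = 37.3; c'Δl = 34.15; W sinα = 55.7
Σc'Δl = 143.4 kN/m; ΣN' = 778.6 kN/m; ΣW sinα = 313.1 kN/m
Resisting = 143.4 + 778.6·tan30.9° = 143.4 + 466.0 = 609.4 kN/m
FS = 609.4 / 313.1 = 1.947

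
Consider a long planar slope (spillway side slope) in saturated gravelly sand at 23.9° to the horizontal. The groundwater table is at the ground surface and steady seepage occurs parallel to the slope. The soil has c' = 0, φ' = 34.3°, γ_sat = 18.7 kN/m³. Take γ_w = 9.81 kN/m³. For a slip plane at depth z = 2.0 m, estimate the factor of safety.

FS = 0.73

With seepage parallel to the slope and the water table at the surface, the effective normal stress on the slip plane uses the buoyant unit weight γ' = γ_sat − γ_w while the driving shear stress uses γ_sat:
FS = [c' + γ' z cos²β tanφ'] / [γ_sat z sinβ cosβ]
(For c' = 0 this reduces to FS = (γ'/γ_sat)·tanφ'/tanβ.)
γ' = 18.7 − 9.81 = 8.89 kN/m³
Numerator = 0.0 + 8.89·2.0·cos²23.9°·tan34.3° = 0.0 + 8.89·2.0·0.8359·0.6822 = 10.138 kPa
Denominator = 18.7·2.0·sin23.9°·cos23.9° = 18.7·2.0·0.4051·0.9143 = 13.853 kPa
FS = 10.138 / 13.853 = 0.732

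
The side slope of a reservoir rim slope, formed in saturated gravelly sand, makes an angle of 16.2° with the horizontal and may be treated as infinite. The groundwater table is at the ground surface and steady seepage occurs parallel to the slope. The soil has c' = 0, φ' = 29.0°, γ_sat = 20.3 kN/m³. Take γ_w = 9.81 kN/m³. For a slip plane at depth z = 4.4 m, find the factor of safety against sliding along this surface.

With seepage parallel to the slope and the water table at the surface, the effective normal stress on the slip plane uses the buoyant unit weight γ' = γ_sat − γ_w while the driving shear stress uses γ_sat:
FS = [c' + γ' z cos²β tanφ'] / [γ_sat z sinβ cosβ]
(For c' = 0 this reduces to FS = (γ'/γ_sat)·tanφ'/tanβ.)
γ' = 20.3 − 9.81 = 10.49 kN/m³
Numerator = 0.0 + 10.49·4.4·cos²16.2°·tan29.0° = 0.0 + 10.49·4.4·0.9222·0.5543 = 23.593 kPa
Denominator = 20.3·4.4·sin16.2°·cos16.2° = 20.3·4.4·0.2790·0.9603 = 23.930 kPa
FS = 23.593 / 23.930 = 0.986

FS = 0.99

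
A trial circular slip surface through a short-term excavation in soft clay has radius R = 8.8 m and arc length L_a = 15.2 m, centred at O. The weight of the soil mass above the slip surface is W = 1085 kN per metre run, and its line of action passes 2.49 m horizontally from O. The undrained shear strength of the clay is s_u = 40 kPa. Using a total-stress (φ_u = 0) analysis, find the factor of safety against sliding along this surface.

Taking moments about the centre O, the resisting moment is provided by the undrained shear strength acting along the arc:
M_R = s_u·L_a·R = 40·15.20·8.8 = 5350.4 kN·m/m
M_D = W·d = 1085·2.49 = 2701.7 kN·m/m
FS = M_R / M_D = 5350.4 / 2701.7 = 1.980

FS = 1.98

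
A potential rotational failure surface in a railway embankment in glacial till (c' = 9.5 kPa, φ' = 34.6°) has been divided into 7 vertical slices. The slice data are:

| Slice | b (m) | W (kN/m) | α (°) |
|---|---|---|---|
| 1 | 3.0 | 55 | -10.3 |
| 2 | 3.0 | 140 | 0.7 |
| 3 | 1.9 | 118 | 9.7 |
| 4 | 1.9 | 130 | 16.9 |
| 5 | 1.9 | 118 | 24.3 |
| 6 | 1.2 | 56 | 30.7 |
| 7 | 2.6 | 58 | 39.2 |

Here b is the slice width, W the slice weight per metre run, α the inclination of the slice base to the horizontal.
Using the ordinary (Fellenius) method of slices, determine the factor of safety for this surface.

Ordinary method of slices: FS = Σ[c'·Δl_i + (W_i cosα_i)·tanφ'] / Σ W_i sinα_i, with Δl_i = b_i / cosα_i.
Slice 1: Δl = 3.0/cos(-10.3°) = 3.049 m; N'_1 = 55·cos(-10.3°) = 54.1; c'Δl = 28.97; W sinα = -9.8
Slice 2: Δl = 3.0/cos0.7° = 3.000 m; N'_2 = 140·cos0.7° = 140.0; c'Δl = 28.50; W sinα = 1.7
Slice 3: Δl = 1.9/cos9.7° = 1.928 m; N'_3 = 118·cos9.7° = 116.3; c'Δl = 18.31; W sinα = 19.9
Slice 4: Δl = 1.9/cos16.9° = 1.986 m; N'_4 = 130·cos16.9° = 124.4; c'Δl = 18.86; W sinα = 37.8
Slice 5: Δl = 1.9/cos24.3° = 2.085 m; N'_5 = 118·cos24.3° = 107.5; c'Δl = 19.80; W sinα = 48.6
Slice 6: Δl = 1.2/cos30.7° = 1.396 m; N'_6 = 56·cos30.7° = 48.2; c'Δl = 13.26; W sinα = 28.6
Slice 7: Δl = 2.6/cos39.2° = 3.355 m; N'_7 = 58·cos39.2° = 44.9; c'Δl = 31.87; W sinα = 36.7
Σc'Δl = 159.6 kN/m; ΣN' = 635.4 kN/m; ΣW sinα = 163.4 kN/m
Resisting = 159.6 + 635.4·tan34.6° = 159.6 + 438.4 = 597.9 kN/m
FS = 597.9 / 163.4 = 3.660

FS = 3.66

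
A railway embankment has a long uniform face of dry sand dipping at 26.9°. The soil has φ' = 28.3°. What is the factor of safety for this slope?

For a dry cohesionless infinite slope the factor of safety is FS = tanφ' / tanβ.
FS = tan28.3° / tan26.9° = 0.5384 / 0.5073 = 1.061

FS = 1.06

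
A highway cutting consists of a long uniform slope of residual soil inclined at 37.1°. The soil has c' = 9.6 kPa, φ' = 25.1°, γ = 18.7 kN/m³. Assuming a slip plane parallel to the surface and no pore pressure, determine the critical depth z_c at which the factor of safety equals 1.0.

Setting FS = 1.00 in FS = [c' + γz cos²β tanφ'] / [γz sinβ cosβ] and solving for z:
z = c' / [γ cosβ (FS·sinβ − cosβ·tanφ')]
  = 9.6 / [18.7·cos37.1°·(1.00·sin37.1° − cos37.1°·tan25.1°)]
  = 9.6 / [18.7·0.7976·(1.00·0.6032 − 0.7976·0.4684)]
  = 9.6 / 3.4243 = 2.803 m

z_c = 2.80 m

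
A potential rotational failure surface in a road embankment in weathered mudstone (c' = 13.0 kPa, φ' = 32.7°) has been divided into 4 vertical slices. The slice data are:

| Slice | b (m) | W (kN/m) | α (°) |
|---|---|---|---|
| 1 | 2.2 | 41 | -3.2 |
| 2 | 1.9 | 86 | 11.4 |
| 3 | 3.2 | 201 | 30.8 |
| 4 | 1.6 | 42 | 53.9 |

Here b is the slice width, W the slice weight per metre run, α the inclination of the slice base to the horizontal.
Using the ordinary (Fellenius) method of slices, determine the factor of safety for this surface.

FS = 2.27

Ordinary method of slices: FS = Σ[c'·Δl_i + (W_i cosα_i)·tanφ'] / Σ W_i sinα_i, with Δl_i = b_i / cosα_i.
Slice 1: Δl = 2.2/cos(-3.2°) = 2.203 m; N'_1 = 41·cos(-3.2°) = 40.9; c'Δl = 28.64; W sinα = -2.3
Slice 2: Δl = 1.9/cos11.4° = 1.938 m; N'_2 = 86·cos11.4° = 84.3; c'Δl = 25.20; W sinα = 17.0
Slice 3: Δl = 3.2/cos30.8° = 3.725 m; N'_3 = 201·cos30.8° = 172.7; c'Δl = 48.43; W sinα = 102.9
Slice 4: Δl = 1.6/cos53.9° = 2.716 m; N'_4 = 42·cos53.9° = 24.7; c'Δl = 35.30; W sinα = 33.9
Σc'Δl = 137.6 kN/m; ΣN' = 322.6 kN/m; ΣW sinα = 151.6 kN/m
Resisting = 137.6 + 322.6·tan32.7° = 137.6 + 207.1 = 344.7 kN/m
FS = 344.7 / 151.6 = 2.274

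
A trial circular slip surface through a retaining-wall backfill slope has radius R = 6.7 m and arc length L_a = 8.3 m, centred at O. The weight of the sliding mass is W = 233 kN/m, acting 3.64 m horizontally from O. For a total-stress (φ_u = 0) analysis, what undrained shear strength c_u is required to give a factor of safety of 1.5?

c_u = 22.9 kPa

FS = c_u·L_a·R / (W·d), so c_u = FS·W·d / (L_a·R).
c_u = 1.5·233·3.64 / (8.30·6.7) = 1272.2 / 55.61 = 22.88 kPa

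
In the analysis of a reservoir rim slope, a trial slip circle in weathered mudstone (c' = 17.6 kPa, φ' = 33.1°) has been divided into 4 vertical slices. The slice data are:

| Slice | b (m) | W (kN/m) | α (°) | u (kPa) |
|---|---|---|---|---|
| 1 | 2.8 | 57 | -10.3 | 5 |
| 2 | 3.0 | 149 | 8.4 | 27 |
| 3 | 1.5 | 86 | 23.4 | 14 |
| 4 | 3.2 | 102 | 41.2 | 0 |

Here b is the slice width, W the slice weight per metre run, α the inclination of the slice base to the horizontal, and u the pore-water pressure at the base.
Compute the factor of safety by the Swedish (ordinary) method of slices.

FS = 3.22

Ordinary method of slices: FS = Σ[c'·Δl_i + (W_i cosα_i − u_i·Δl_i)·tanφ'] / Σ W_i sinα_i, with Δl_i = b_i / cosα_i.
Slice 1: Δl = 2.8/cos(-10.3°) = 2.846 m; N'_1 = 57·cos(-10.3°) − 5·2.846 = 41.9; c'Δl = 50.09; W sinα = -10.2
Slice 2: Δl = 3.0/cos8.4° = 3.033 m; N'_2 = 149·cos8.4° − 27·3.033 = 65.5; c'Δl = 53.37; W sinα = 21.8
Slice 3: Δl = 1.5/cos23.4° = 1.634 m; N'_3 = 86·cos23.4° − 14·1.634 = 56.0; c'Δl = 28.77; W sinα = 34.2
Slice 4: Δl = 3.2/cos41.2° = 4.253 m; N'_4 = 102·cos41.2° − 0·4.253 = 76.7; c'Δl = 74.85; W sinα = 67.2
Σc'Δl = 207.1 kN/m; ΣN' = 240.2 kN/m; ΣW sinα = 112.9 kN/m
Resisting = 207.1 + 240.2·tan33.1° = 207.1 + 156.6 = 363.6 kN/m
FS = 363.6 / 112.9 = 3.220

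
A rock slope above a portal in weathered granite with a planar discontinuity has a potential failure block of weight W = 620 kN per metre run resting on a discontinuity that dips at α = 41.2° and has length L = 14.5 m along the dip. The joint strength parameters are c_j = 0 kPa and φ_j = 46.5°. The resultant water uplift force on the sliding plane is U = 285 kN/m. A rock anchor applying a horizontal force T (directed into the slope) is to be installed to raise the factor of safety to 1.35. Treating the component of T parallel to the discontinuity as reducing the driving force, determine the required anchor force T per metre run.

Resolving forces along and normal to the sliding plane, with the horizontal anchor force T adding T·sinα to the effective normal force and T·cosα acting up the plane against the driving force:
FS = [c_jL + (W cosα − U + T sinα) tanφ_j] / [W sinα − T cosα]
Without the anchor: N' = 181.5 kN/m, driving T_d = 408.4 kN/m, resisting R = 0·14.5 + 181.5·tan46.5° = 191.3 kN/m, FS = 0.47.
Setting FS = 1.35 and solving for T:
1.35·(408.4 − T cos41.2°) = 191.3 + T sin41.2°·tan46.5°
T·(sin41.2°·tan46.5° + 1.35·cos41.2°) = 1.35·408.4 − 191.3
T·(0.6587·1.0538 + 1.35·0.7524) = 551.3 − 191.3 = 360.1
T·1.7099 = 360.1
T = 210.6 kN/m

T = 211 kN/m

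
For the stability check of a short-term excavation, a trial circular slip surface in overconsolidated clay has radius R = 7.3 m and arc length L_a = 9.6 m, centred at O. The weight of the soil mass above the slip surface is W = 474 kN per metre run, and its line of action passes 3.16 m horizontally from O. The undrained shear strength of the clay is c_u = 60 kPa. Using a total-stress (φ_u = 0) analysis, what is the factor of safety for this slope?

FS = 2.81

Taking moments about the centre O, the resisting moment is provided by the undrained shear strength acting along the arc:
M_R = c_u·L_a·R = 60·9.60·7.3 = 4204.8 kN·m/m
M_D = W·d = 474·3.16 = 1497.8 kN·m/m
FS = M_R / M_D = 4204.8 / 1497.8 = 2.807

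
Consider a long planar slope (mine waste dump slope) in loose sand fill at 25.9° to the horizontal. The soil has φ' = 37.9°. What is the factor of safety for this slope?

For a dry cohesionless infinite slope the factor of safety is FS = tanφ' / tanβ.
FS = tan37.9° / tan25.9° = 0.7785 / 0.4856 = 1.603

FS = 1.60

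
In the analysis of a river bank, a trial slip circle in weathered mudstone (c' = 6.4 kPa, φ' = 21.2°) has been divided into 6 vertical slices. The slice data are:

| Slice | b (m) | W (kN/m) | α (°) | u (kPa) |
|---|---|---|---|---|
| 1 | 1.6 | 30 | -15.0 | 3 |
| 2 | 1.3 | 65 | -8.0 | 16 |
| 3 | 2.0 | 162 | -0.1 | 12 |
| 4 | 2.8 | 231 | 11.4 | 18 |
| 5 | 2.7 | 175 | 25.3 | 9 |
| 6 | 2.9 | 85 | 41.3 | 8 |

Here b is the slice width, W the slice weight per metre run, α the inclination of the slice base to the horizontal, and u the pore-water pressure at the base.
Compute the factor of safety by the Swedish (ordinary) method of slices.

FS = 1.91

Ordinary method of slices: FS = Σ[c'·Δl_i + (W_i cosα_i − u_i·Δl_i)·tanφ'] / Σ W_i sinα_i, with Δl_i = b_i / cosα_i.
Slice 1: Δl = 1.6/cos(-15.0°) = 1.656 m; N'_1 = 30·cos(-15.0°) − 3·1.656 = 24.0; c'Δl = 10.60; W sinα = -7.8
Slice 2: Δl = 1.3/cos(-8.0°) = 1.313 m; N'_2 = 65·cos(-8.0°) − 16·1.313 = 43.4; c'Δl = 8.40; W sinα = -9.0
Slice 3: Δl = 2.0/cos(-0.1°) = 2.000 m; N'_3 = 162·cos(-0.1°) − 12·2.000 = 138.0; c'Δl = 12.80; W sinα = -0.3
Slice 4: Δl = 2.8/cos11.4° = 2.856 m; N'_4 = 231·cos11.4° − 18·2.856 = 175.0; c'Δl = 18.28; W sinα = 45.7
Slice 5: Δl = 2.7/cos25.3° = 2.986 m; N'_5 = 175·cos25.3° − 9·2.986 = 131.3; c'Δl = 19.11; W sinα = 74.8
Slice 6: Δl = 2.9/cos41.3° = 3.860 m; N'_6 = 85·cos41.3° − 8·3.860 = 33.0; c'Δl = 24.71; W sinα = 56.1
Σc'Δl = 93.9 kN/m; ΣN' = 544.7 kN/m; ΣW sinα = 159.5 kN/m
Resisting = 93.9 + 544.7·tan21.2° = 93.9 + 211.3 = 305.2 kN/m
FS = 305.2 / 159.5 = 1.914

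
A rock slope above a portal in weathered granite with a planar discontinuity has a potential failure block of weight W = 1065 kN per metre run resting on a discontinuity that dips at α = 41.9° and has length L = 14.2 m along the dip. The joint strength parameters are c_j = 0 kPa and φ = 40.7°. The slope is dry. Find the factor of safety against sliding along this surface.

Resolving the block weight along and normal to the plane and applying the Mohr–Coulomb strength on the joint:
N' = W cosα = 1065·cos41.9° = 792.7 kN/m
Driving force T = W sinα = 1065·sin41.9° = 711.2 kN/m
Resisting force R = c_j·L + N'·tanφ = 0·14.2 + 792.7·tan40.7° = 0.0 + 681.8 = 681.8 kN/m
FS = R / T = 681.8 / 711.2 = 0.959

FS = 0.96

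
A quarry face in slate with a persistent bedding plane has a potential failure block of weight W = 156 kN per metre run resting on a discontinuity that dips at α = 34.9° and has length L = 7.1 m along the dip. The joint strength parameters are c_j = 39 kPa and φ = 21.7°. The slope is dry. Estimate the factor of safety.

Resolving the block weight along and normal to the plane and applying the Mohr–Coulomb strength on the joint:
N' = W cosα = 156·cos34.9° = 127.9 kN/m
Driving force T = W sinα = 156·sin34.9° = 89.3 kN/m
Resisting force R = c_j·L + N'·tanφ = 39·7.1 + 127.9·tan21.7° = 276.9 + 50.9 = 327.8 kN/m
FS = R / T = 327.8 / 89.3 = 3.673

FS = 3.67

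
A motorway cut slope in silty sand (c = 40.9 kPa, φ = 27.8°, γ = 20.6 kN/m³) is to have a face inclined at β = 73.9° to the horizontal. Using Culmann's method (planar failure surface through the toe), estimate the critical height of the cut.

Culmann's analysis gives the critical failure plane at α_cr = (β + φ)/2 = (73.9 + 27.8)/2 = 50.9°, and the critical height
H_c = (4c/γ) · sinβ cosφ / [1 − cos(β − φ)]
    = (4·40.9/20.6) · sin73.9°·cos27.8° / [1 − cos(46.1°)]
    = 7.942 · 0.9608·0.8846 / [1 − 0.6934]
    = 7.942 · 0.8499 / 0.3066
    = 22.01 m

H_c = 22.01 m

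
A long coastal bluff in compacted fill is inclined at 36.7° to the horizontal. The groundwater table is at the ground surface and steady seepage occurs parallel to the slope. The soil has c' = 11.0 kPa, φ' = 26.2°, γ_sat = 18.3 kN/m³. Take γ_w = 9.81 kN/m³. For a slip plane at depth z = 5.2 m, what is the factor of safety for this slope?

With seepage parallel to the slope and the water table at the surface, the effective normal stress on the slip plane uses the buoyant unit weight γ' = γ_sat − γ_w while the driving shear stress uses γ_sat:
FS = [c' + γ' z cos²β tanφ'] / [γ_sat z sinβ cosβ]
γ' = 18.3 − 9.81 = 8.49 kN/m³
Numerator = 11.0 + 8.49·5.2·cos²36.7°·tan26.2° = 11.0 + 8.49·5.2·0.6428·0.4921 = 24.965 kPa
Denominator = 18.3·5.2·sin36.7°·cos36.7° = 18.3·5.2·0.5976·0.8018 = 45.597 kPa
FS = 24.965 / 45.597 = 0.548

FS = 0.55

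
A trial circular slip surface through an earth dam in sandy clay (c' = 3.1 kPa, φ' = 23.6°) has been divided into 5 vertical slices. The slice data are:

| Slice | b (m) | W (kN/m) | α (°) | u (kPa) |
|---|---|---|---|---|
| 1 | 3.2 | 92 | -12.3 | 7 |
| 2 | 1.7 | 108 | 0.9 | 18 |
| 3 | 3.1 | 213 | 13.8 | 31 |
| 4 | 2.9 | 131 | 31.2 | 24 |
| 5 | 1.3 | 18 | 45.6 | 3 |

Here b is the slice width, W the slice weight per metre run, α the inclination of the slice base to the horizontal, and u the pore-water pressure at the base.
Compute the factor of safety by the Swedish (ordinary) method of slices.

FS = 1.48

Ordinary method of slices: FS = Σ[c'·Δl_i + (W_i cosα_i − u_i·Δl_i)·tanφ'] / Σ W_i sinα_i, with Δl_i = b_i / cosα_i.
Slice 1: Δl = 3.2/cos(-12.3°) = 3.275 m; N'_1 = 92·cos(-12.3°) − 7·3.275 = 67.0; c'Δl = 10.15; W sinα = -19.6
Slice 2: Δl = 1.7/cos0.9° = 1.700 m; N'_2 = 108·cos0.9° − 18·1.700 = 77.4; c'Δl = 5.27; W sinα = 1.7
Slice 3: Δl = 3.1/cos13.8° = 3.192 m; N'_3 = 213·cos13.8° − 31·3.192 = 107.9; c'Δl = 9.90; W sinα = 50.8
Slice 4: Δl = 2.9/cos31.2° = 3.390 m; N'_4 = 131·cos31.2° − 24·3.390 = 30.7; c'Δl = 10.51; W sinα = 67.9
Slice 5: Δl = 1.3/cos45.6° = 1.858 m; N'_5 = 18·cos45.6° − 3·1.858 = 7.0; c'Δl = 5.76; W sinα = 12.9
Σc'Δl = 41.6 kN/m; ΣN' = 289.9 kN/m; ΣW sinα = 113.6 kN/m
Resisting = 41.6 + 289.9·tan23.6° = 41.6 + 126.7 = 168.3 kN/m
FS = 168.3 / 113.6 = 1.481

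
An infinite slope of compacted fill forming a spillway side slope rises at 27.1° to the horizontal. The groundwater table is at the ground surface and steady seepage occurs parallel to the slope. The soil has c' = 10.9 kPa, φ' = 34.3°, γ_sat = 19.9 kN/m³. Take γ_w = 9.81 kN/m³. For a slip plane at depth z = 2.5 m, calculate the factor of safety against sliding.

FS = 1.22

With seepage parallel to the slope and the water table at the surface, the effective normal stress on the slip plane uses the buoyant unit weight γ' = γ_sat − γ_w while the driving shear stress uses γ_sat:
FS = [c' + γ' z cos²β tanφ'] / [γ_sat z sinβ cosβ]
γ' = 19.9 − 9.81 = 10.09 kN/m³
Numerator = 10.9 + 10.09·2.5·cos²27.1°·tan34.3° = 10.9 + 10.09·2.5·0.7925·0.6822 = 24.536 kPa
Denominator = 19.9·2.5·sin27.1°·cos27.1° = 19.9·2.5·0.4555·0.8902 = 20.175 kPa
FS = 24.536 / 20.175 = 1.216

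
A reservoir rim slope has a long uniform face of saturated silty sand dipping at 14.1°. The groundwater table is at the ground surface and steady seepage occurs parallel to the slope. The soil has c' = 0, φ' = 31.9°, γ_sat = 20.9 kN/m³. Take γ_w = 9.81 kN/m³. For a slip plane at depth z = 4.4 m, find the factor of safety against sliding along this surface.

With seepage parallel to the slope and the water table at the surface, the effective normal stress on the slip plane uses the buoyant unit weight γ' = γ_sat − γ_w while the driving shear stress uses γ_sat:
FS = [c' + γ' z cos²β tanφ'] / [γ_sat z sinβ cosβ]
(For c' = 0 this reduces to FS = (γ'/γ_sat)·tanφ'/tanβ.)
γ' = 20.9 − 9.81 = 11.09 kN/m³
Numerator = 0.0 + 11.09·4.4·cos²14.1°·tan31.9° = 0.0 + 11.09·4.4·0.9407·0.6224 = 28.570 kPa
Denominator = 20.9·4.4·sin14.1°·cos14.1° = 20.9·4.4·0.2436·0.9699 = 21.728 kPa
FS = 28.570 / 21.728 = 1.315

FS = 1.31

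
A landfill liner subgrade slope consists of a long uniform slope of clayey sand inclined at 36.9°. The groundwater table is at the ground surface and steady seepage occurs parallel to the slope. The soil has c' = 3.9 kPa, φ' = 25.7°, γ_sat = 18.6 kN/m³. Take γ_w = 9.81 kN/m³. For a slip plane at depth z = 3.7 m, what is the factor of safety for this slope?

FS = 0.42

With seepage parallel to the slope and the water table at the surface, the effective normal stress on the slip plane uses the buoyant unit weight γ' = γ_sat − γ_w while the driving shear stress uses γ_sat:
FS = [c' + γ' z cos²β tanφ'] / [γ_sat z sinβ cosβ]
γ' = 18.6 − 9.81 = 8.79 kN/m³
Numerator = 3.9 + 8.79·3.7·cos²36.9°·tan25.7° = 3.9 + 8.79·3.7·0.6395·0.4813 = 13.910 kPa
Denominator = 18.6·3.7·sin36.9°·cos36.9° = 18.6·3.7·0.6004·0.7997 = 33.044 kPa
FS = 13.910 / 33.044 = 0.421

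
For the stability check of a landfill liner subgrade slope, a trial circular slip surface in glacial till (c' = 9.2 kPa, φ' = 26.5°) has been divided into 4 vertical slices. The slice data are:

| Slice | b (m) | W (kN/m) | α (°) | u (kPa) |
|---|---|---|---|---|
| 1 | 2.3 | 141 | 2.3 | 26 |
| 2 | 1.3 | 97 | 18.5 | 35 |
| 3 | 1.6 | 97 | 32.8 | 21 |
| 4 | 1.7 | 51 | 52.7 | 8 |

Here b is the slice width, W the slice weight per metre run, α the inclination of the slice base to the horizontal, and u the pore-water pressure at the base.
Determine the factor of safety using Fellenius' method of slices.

Ordinary method of slices: FS = Σ[c'·Δl_i + (W_i cosα_i − u_i·Δl_i)·tanφ'] / Σ W_i sinα_i, with Δl_i = b_i / cosα_i.
Slice 1: Δl = 2.3/cos2.3° = 2.302 m; N'_1 = 141·cos2.3° − 26·2.302 = 81.0; c'Δl = 21.18; W sinα = 5.7
Slice 2: Δl = 1.3/cos18.5° = 1.371 m; N'_2 = 97·cos18.5° − 35·1.371 = 44.0; c'Δl = 12.61; W sinα = 30.8
Slice 3: Δl = 1.6/cos32.8° = 1.903 m; N'_3 = 97·cos32.8° − 21·1.903 = 41.6; c'Δl = 17.51; W sinα = 52.5
Slice 4: Δl = 1.7/cos52.7° = 2.805 m; N'_4 = 51·cos52.7° − 8·2.805 = 8.5; c'Δl = 25.81; W sinα = 40.6
Σc'Δl = 77.1 kN/m; ΣN' = 175.1 kN/m; ΣW sinα = 129.6 kN/m
Resisting = 77.1 + 175.1·tan26.5° = 77.1 + 87.3 = 164.4 kN/m
FS = 164.4 / 129.6 = 1.269

FS = 1.27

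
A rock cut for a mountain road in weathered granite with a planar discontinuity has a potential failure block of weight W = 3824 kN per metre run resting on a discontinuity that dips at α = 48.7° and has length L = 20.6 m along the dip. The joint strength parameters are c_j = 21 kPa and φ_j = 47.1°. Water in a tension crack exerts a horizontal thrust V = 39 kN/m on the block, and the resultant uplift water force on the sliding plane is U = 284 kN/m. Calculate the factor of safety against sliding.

FS = 0.97

Resolving the block weight along and normal to the plane and applying the Mohr–Coulomb strength on the joint:
N' = W cosα − U − V sinα = 3824·cos48.7° − 284 − 39·sin48.7° = 2210.5 kN/m
Driving force T = W sinα + V cosα = 3824·sin48.7° + 39·cos48.7° = 2898.6 kN/m
Resisting force R = c_j·L + N'·tanφ_j = 21·20.6 + 2210.5·tan47.1° = 432.6 + 2378.8 = 2811.4 kN/m
FS = R / T = 2811.4 / 2898.6 = 0.970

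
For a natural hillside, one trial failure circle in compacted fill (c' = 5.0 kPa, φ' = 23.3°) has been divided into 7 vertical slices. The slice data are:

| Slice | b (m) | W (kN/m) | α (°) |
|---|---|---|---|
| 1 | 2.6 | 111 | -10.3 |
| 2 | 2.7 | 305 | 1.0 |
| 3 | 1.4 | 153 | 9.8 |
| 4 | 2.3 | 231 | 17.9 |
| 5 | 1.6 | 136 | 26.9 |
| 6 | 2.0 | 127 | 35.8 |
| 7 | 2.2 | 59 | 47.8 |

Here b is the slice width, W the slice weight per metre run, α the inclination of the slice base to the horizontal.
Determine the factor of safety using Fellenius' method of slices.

Ordinary method of slices: FS = Σ[c'·Δl_i + (W_i cosα_i)·tanφ'] / Σ W_i sinα_i, with Δl_i = b_i / cosα_i.
Slice 1: Δl = 2.6/cos(-10.3°) = 2.643 m; N'_1 = 111·cos(-10.3°) = 109.2; c'Δl = 13.21; W sinα = -19.8
Slice 2: Δl = 2.7/cos1.0° = 2.700 m; N'_2 = 305·cos1.0° = 305.0; c'Δl = 13.50; W sinα = 5.3
Slice 3: Δl = 1.4/cos9.8° = 1.421 m; N'_3 = 153·cos9.8° = 150.8; c'Δl = 7.10; W sinα = 26.0
Slice 4: Δl = 2.3/cos17.9° = 2.417 m; N'_4 = 231·cos17.9° = 219.8; c'Δl = 12.08; W sinα = 71.0
Slice 5: Δl = 1.6/cos26.9° = 1.794 m; N'_5 = 136·cos26.9° = 121.3; c'Δl = 8.97; W sinα = 61.5
Slice 6: Δl = 2.0/cos35.8° = 2.466 m; N'_6 = 127·cos35.8° = 103.0; c'Δl = 12.33; W sinα = 74.3
Slice 7: Δl = 2.2/cos47.8° = 3.275 m; N'_7 = 59·cos47.8° = 39.6; c'Δl = 16.38; W sinα = 43.7
Σc'Δl = 83.6 kN/m; ΣN' = 1048.7 kN/m; ΣW sinα = 262.0 kN/m
Resisting = 83.6 + 1048.7·tan23.3° = 83.6 + 451.6 = 535.2 kN/m
FS = 535.2 / 262.0 = 2.042

FS = 2.04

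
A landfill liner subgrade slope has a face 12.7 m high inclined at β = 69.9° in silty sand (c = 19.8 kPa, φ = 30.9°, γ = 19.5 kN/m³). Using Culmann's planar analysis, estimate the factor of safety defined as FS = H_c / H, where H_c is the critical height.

H_c = (4c/γ) · sinβ cosφ / [1 − cos(β − φ)]
    = (4·19.8/19.5) · sin69.9°·cos30.9° / [1 − cos39.0°]
    = 4.062 · 0.8058 / 0.2229 = 14.69 m
FS = H_c / H = 14.69 / 12.7 = 1.156

FS = 1.16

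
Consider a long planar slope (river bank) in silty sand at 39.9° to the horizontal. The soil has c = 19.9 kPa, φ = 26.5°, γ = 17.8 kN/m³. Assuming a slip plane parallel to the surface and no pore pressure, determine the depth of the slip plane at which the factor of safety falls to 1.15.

Setting FS = 1.15 in FS = [c + γz cos²β tanφ] / [γz sinβ cosβ] and solving for z:
z = c / [γ cosβ (FS·sinβ − cosβ·tanφ)]
  = 19.9 / [17.8·cos39.9°·(1.15·sin39.9° − cos39.9°·tan26.5°)]
  = 19.9 / [17.8·0.7672·(1.15·0.6414 − 0.7672·0.4986)]
  = 19.9 / 4.8501 = 4.103 m

z = 4.10 m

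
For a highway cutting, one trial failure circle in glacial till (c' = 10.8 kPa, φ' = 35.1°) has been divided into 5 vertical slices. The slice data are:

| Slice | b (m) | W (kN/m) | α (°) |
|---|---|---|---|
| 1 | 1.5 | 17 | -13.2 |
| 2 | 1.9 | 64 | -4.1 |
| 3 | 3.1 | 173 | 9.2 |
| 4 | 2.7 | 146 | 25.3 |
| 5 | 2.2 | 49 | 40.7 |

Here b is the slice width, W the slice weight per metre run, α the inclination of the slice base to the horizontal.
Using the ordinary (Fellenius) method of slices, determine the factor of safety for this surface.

Ordinary method of slices: FS = Σ[c'·Δl_i + (W_i cosα_i)·tanφ'] / Σ W_i sinα_i, with Δl_i = b_i / cosα_i.
Slice 1: Δl = 1.5/cos(-13.2°) = 1.541 m; N'_1 = 17·cos(-13.2°) = 16.6; c'Δl = 16.64; W sinα = -3.9
Slice 2: Δl = 1.9/cos(-4.1°) = 1.905 m; N'_2 = 64·cos(-4.1°) = 63.8; c'Δl = 20.57; W sinα = -4.6
Slice 3: Δl = 3.1/cos9.2° = 3.140 m; N'_3 = 173·cos9.2° = 170.8; c'Δl = 33.92; W sinα = 27.7
Slice 4: Δl = 2.7/cos25.3° = 2.986 m; N'_4 = 146·cos25.3° = 132.0; c'Δl = 32.25; W sinα = 62.4
Slice 5: Δl = 2.2/cos40.7° = 2.902 m; N'_5 = 49·cos40.7° = 37.1; c'Δl = 31.34; W sinα = 32.0
Σc'Δl = 134.7 kN/m; ΣN' = 420.3 kN/m; ΣW sinα = 113.5 kN/m
Resisting = 134.7 + 420.3·tan35.1° = 134.7 + 295.4 = 430.1 kN/m
FS = 430.1 / 113.5 = 3.788

FS = 3.79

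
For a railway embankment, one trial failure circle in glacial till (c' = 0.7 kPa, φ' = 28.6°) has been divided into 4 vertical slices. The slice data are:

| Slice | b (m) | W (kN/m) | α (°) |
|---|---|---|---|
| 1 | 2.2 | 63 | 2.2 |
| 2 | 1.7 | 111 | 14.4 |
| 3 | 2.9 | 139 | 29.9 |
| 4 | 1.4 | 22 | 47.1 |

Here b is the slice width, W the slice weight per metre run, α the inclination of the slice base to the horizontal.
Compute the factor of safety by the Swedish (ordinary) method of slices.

FS = 1.50

Ordinary method of slices: FS = Σ[c'·Δl_i + (W_i cosα_i)·tanφ'] / Σ W_i sinα_i, with Δl_i = b_i / cosα_i.
Slice 1: Δl = 2.2/cos2.2° = 2.202 m; N'_1 = 63·cos2.2° = 63.0; c'Δl = 1.54; W sinα = 2.4
Slice 2: Δl = 1.7/cos14.4° = 1.755 m; N'_2 = 111·cos14.4° = 107.5; c'Δl = 1.23; W sinα = 27.6
Slice 3: Δl = 2.9/cos29.9° = 3.345 m; N'_3 = 139·cos29.9° = 120.5; c'Δl = 2.34; W sinα = 69.3
Slice 4: Δl = 1.4/cos47.1° = 2.057 m; N'_4 = 22·cos47.1° = 15.0; c'Δl = 1.44; W sinα = 16.1
Σc'Δl = 6.6 kN/m; ΣN' = 305.9 kN/m; ΣW sinα = 115.4 kN/m
Resisting = 6.6 + 305.9·tan28.6° = 6.6 + 166.8 = 173.4 kN/m
FS = 173.4 / 115.4 = 1.502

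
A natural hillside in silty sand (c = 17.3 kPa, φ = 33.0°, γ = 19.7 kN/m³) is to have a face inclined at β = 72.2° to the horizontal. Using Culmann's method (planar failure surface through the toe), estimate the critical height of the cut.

H_c = 12.46 m

Culmann's analysis gives the critical failure plane at α_cr = (β + φ)/2 = (72.2 + 33.0)/2 = 52.6°, and the critical height
H_c = (4c/γ) · sinβ cosφ / [1 − cos(β − φ)]
    = (4·17.3/19.7) · sin72.2°·cos33.0° / [1 − cos(39.2°)]
    = 3.513 · 0.9521·0.8387 / [1 − 0.7749]
    = 3.513 · 0.7985 / 0.2251
    = 12.46 m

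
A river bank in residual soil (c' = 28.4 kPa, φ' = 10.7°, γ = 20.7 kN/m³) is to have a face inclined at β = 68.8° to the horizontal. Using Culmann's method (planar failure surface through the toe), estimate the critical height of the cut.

Culmann's analysis gives the critical failure plane at α_cr = (β + φ')/2 = (68.8 + 10.7)/2 = 39.8°, and the critical height
H_c = (4c'/γ) · sinβ cosφ' / [1 − cos(β − φ')]
    = (4·28.4/20.7) · sin68.8°·cos10.7° / [1 − cos(58.1°)]
    = 5.488 · 0.9323·0.9826 / [1 − 0.5284]
    = 5.488 · 0.9161 / 0.4716
    = 10.66 m

H_c = 10.66 m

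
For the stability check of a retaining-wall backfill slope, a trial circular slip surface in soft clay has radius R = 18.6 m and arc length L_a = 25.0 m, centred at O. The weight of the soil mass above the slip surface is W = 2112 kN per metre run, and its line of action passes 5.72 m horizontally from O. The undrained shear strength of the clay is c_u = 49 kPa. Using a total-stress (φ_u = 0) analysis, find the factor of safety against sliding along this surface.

FS = 1.89

Taking moments about the centre O, the resisting moment is provided by the undrained shear strength acting along the arc:
M_R = c_u·L_a·R = 49·25.00·18.6 = 22785.0 kN·m/m
M_D = W·d = 2112·5.72 = 12080.6 kN·m/m
FS = M_R / M_D = 22785.0 / 12080.6 = 1.886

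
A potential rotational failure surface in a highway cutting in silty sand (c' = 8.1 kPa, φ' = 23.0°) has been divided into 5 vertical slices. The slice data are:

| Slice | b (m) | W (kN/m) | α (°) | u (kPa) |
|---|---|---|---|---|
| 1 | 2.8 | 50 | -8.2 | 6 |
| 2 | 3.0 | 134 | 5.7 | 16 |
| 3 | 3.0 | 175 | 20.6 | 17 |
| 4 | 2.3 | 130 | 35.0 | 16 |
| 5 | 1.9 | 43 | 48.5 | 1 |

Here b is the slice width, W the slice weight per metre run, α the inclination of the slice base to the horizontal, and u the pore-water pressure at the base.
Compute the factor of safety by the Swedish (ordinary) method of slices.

Ordinary method of slices: FS = Σ[c'·Δl_i + (W_i cosα_i − u_i·Δl_i)·tanφ'] / Σ W_i sinα_i, with Δl_i = b_i / cosα_i.
Slice 1: Δl = 2.8/cos(-8.2°) = 2.829 m; N'_1 = 50·cos(-8.2°) − 6·2.829 = 32.5; c'Δl = 22.91; W sinα = -7.1
Slice 2: Δl = 3.0/cos5.7° = 3.015 m; N'_2 = 134·cos5.7° − 16·3.015 = 85.1; c'Δl = 24.42; W sinα = 13.3
Slice 3: Δl = 3.0/cos20.6° = 3.205 m; N'_3 = 175·cos20.6° − 17·3.205 = 109.3; c'Δl = 25.96; W sinα = 61.6
Slice 4: Δl = 2.3/cos35.0° = 2.808 m; N'_4 = 130·cos35.0° − 16·2.808 = 61.6; c'Δl = 22.74; W sinα = 74.6
Slice 5: Δl = 1.9/cos48.5° = 2.867 m; N'_5 = 43·cos48.5° − 1·2.867 = 25.6; c'Δl = 23.23; W sinα = 32.2
Σc'Δl = 119.3 kN/m; ΣN' = 314.1 kN/m; ΣW sinα = 174.5 kN/m
Resisting = 119.3 + 314.1·tan23.0° = 119.3 + 133.3 = 252.6 kN/m
FS = 252.6 / 174.5 = 1.447

FS = 1.45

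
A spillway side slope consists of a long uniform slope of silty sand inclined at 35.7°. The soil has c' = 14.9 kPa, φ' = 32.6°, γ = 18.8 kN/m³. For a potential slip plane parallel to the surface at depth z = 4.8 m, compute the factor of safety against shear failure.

FS = 1.24

For an infinite slope with a slip plane parallel to the surface (no pore pressure): FS = [c' + γz cos²β tanφ'] / [γz sinβ cosβ].
γz = 18.8·4.8 = 90.24 kN/m²
Numerator = 14.9 + 90.24·cos²35.7°·tan32.6° = 14.9 + 90.24·0.6595·0.6395 = 52.959 kPa
Denominator = 90.24·sin35.7°·cos35.7° = 90.24·0.5835·0.8121 = 42.763 kPa
FS = 52.959 / 42.763 = 1.238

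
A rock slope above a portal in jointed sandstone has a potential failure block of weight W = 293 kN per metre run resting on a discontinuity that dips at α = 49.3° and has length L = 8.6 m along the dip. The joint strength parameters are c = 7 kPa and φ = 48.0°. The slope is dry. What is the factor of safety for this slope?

FS = 1.23

Resolving the block weight along and normal to the plane and applying the Mohr–Coulomb strength on the joint:
N' = W cosα = 293·cos49.3° = 191.1 kN/m
Driving force T = W sinα = 293·sin49.3° = 222.1 kN/m
Resisting force R = c·L + N'·tanφ = 7·8.6 + 191.1·tan48.0° = 60.2 + 212.2 = 272.4 kN/m
FS = R / T = 272.4 / 222.1 = 1.226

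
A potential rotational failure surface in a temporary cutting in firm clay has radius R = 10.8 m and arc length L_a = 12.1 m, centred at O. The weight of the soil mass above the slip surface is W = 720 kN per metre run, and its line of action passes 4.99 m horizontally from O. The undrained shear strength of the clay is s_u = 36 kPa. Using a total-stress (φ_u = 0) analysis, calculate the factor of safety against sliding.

Taking moments about the centre O, the resisting moment is provided by the undrained shear strength acting along the arc:
M_R = s_u·L_a·R = 36·12.10·10.8 = 4704.5 kN·m/m
M_D = W·d = 720·4.99 = 3592.8 kN·m/m
FS = M_R / M_D = 4704.5 / 3592.8 = 1.309

FS = 1.31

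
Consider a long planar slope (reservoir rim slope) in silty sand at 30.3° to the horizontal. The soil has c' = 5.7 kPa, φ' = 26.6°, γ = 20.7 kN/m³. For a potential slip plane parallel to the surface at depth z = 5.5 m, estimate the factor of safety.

FS = 0.97

For an infinite slope with a slip plane parallel to the surface (no pore pressure): FS = [c' + γz cos²β tanφ'] / [γz sinβ cosβ].
γz = 20.7·5.5 = 113.85 kN/m²
Numerator = 5.7 + 113.85·cos²30.3°·tan26.6° = 5.7 + 113.85·0.7455·0.5008 = 48.200 kPa
Denominator = 113.85·sin30.3°·cos30.3° = 113.85·0.5045·0.8634 = 49.594 kPa
FS = 48.200 / 49.594 = 0.972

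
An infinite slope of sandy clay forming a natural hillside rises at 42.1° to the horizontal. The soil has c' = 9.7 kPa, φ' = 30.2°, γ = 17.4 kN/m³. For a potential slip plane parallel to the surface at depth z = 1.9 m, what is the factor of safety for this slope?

FS = 1.23

For an infinite slope with a slip plane parallel to the surface (no pore pressure): FS = [c' + γz cos²β tanφ'] / [γz sinβ cosβ].
γz = 17.4·1.9 = 33.06 kN/m²
Numerator = 9.7 + 33.06·cos²42.1°·tan30.2° = 9.7 + 33.06·0.5505·0.5820 = 20.293 kPa
Denominator = 33.06·sin42.1°·cos42.1° = 33.06·0.6704·0.7420 = 16.445 kPa
FS = 20.293 / 16.445 = 1.234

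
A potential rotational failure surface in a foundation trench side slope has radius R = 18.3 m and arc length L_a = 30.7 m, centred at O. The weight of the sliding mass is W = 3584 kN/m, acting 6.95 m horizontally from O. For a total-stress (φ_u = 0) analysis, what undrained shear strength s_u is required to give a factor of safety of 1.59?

FS = s_u·L_a·R / (W·d), so s_u = FS·W·d / (L_a·R).
s_u = 1.59·3584·6.95 / (30.70·18.3) = 39605.0 / 561.81 = 70.50 kPa

s_u = 70.5 kPa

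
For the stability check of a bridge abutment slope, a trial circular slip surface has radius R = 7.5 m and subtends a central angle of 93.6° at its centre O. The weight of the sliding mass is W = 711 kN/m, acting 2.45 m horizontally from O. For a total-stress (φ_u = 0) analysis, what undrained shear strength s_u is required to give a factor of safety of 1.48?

FS = s_u·L_a·R / (W·d), so s_u = FS·W·d / (L_a·R).
Arc length L_a = R·θ = 7.5·(93.6°·π/180) = 7.5·1.6336 = 12.25 m
s_u = 1.48·711·2.45 / (12.25·7.5) = 2578.1 / 91.89 = 28.06 kPa

s_u = 28.1 kPa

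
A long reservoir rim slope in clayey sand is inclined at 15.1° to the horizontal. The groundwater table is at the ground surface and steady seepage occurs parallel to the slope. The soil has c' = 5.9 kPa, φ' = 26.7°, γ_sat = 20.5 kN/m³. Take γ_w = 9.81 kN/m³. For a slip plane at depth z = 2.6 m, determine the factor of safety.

With seepage parallel to the slope and the water table at the surface, the effective normal stress on the slip plane uses the buoyant unit weight γ' = γ_sat − γ_w while the driving shear stress uses γ_sat:
FS = [c' + γ' z cos²β tanφ'] / [γ_sat z sinβ cosβ]
γ' = 20.5 − 9.81 = 10.69 kN/m³
Numerator = 5.9 + 10.69·2.6·cos²15.1°·tan26.7° = 5.9 + 10.69·2.6·0.9321·0.5029 = 18.930 kPa
Denominator = 20.5·2.6·sin15.1°·cos15.1° = 20.5·2.6·0.2605·0.9655 = 13.405 kPa
FS = 18.930 / 13.405 = 1.412

FS = 1.41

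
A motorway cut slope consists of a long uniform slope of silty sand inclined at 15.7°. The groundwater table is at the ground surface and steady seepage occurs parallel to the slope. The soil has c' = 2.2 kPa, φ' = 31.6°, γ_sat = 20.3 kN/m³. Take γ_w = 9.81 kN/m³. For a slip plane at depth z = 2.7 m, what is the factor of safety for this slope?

FS = 1.29

With seepage parallel to the slope and the water table at the surface, the effective normal stress on the slip plane uses the buoyant unit weight γ' = γ_sat − γ_w while the driving shear stress uses γ_sat:
FS = [c' + γ' z cos²β tanφ'] / [γ_sat z sinβ cosβ]
γ' = 20.3 − 9.81 = 10.49 kN/m³
Numerator = 2.2 + 10.49·2.7·cos²15.7°·tan31.6° = 2.2 + 10.49·2.7·0.9268·0.6152 = 18.349 kPa
Denominator = 20.3·2.7·sin15.7°·cos15.7° = 20.3·2.7·0.2706·0.9627 = 14.278 kPa
FS = 18.349 / 14.278 = 1.285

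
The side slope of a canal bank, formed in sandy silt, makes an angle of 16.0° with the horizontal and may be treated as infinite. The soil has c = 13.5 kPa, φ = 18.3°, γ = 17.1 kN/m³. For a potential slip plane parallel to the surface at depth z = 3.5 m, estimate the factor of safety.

FS = 2.00

For an infinite slope with a slip plane parallel to the surface (no pore pressure): FS = [c + γz cos²β tanφ] / [γz sinβ cosβ].
γz = 17.1·3.5 = 59.85 kN/m²
Numerator = 13.5 + 59.85·cos²16.0°·tan18.3° = 13.5 + 59.85·0.9240·0.3307 = 31.790 kPa
Denominator = 59.85·sin16.0°·cos16.0° = 59.85·0.2756·0.9613 = 15.858 kPa
FS = 31.790 / 15.858 = 2.005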